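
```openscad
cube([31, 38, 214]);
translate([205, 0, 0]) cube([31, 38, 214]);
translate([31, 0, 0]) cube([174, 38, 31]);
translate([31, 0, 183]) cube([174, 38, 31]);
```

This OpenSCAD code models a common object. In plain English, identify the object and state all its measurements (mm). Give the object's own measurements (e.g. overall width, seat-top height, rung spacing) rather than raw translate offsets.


A rectangular picture frame lying in the x–z plane (depth along y). The opening is 174 mm wide (x) by 152 mm tall (z), surrounded by a border 31 mm wide on all four sides. The frame is 38 mm deep and is made of two full-height vertical stiles with two horizontal rails fitted between them.


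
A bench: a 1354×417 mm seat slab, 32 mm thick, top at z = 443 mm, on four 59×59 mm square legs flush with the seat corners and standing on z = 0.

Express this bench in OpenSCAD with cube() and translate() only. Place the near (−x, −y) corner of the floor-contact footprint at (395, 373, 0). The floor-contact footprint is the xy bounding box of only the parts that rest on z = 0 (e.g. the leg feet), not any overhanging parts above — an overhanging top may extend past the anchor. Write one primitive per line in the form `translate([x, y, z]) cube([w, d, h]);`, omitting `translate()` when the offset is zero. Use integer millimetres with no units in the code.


translate([395, 373, 411]) cube([1354, 417, 32]);
translate([395, 373, 0]) cube([59, 59, 411]);
translate([395, 731, 0]) cube([59, 59, 411]);
translate([1690, 373, 0]) cube([59, 59, 411]);
translate([1690, 731, 0]) cube([59, 59, 411]);


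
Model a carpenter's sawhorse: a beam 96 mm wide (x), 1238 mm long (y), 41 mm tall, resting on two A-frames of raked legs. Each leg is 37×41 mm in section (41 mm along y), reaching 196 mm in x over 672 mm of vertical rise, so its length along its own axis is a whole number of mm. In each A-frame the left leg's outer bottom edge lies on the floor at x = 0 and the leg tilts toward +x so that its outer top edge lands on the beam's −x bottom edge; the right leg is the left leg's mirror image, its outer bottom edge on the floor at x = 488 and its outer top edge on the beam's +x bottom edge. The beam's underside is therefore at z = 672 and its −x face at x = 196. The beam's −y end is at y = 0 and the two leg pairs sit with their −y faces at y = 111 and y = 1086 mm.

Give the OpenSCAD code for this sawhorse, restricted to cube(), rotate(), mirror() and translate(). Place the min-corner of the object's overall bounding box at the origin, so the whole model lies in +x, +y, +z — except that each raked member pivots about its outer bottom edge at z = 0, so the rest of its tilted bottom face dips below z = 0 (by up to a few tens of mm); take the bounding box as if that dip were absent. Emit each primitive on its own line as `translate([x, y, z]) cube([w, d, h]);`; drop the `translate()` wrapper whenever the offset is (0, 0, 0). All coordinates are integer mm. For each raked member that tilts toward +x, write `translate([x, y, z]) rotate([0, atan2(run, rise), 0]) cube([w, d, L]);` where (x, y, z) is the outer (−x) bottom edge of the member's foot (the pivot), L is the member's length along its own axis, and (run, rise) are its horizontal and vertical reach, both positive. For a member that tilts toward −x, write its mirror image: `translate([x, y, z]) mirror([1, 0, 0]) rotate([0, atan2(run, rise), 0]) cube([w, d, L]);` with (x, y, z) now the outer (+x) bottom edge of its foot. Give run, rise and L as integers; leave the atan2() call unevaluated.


translate([196, 0, 672]) cube([96, 1238, 41]);
translate([0, 111, 0]) rotate([0, atan2(196, 672), 0]) cube([37, 41, 700]);
translate([488, 111, 0]) mirror([1, 0, 0]) rotate([0, atan2(196, 672), 0]) cube([37, 41, 700]);
translate([0, 1086, 0]) rotate([0, atan2(196, 672), 0]) cube([37, 41, 700]);
translate([488, 1086, 0]) mirror([1, 0, 0]) rotate([0, atan2(196, 672), 0]) cube([37, 41, 700]);


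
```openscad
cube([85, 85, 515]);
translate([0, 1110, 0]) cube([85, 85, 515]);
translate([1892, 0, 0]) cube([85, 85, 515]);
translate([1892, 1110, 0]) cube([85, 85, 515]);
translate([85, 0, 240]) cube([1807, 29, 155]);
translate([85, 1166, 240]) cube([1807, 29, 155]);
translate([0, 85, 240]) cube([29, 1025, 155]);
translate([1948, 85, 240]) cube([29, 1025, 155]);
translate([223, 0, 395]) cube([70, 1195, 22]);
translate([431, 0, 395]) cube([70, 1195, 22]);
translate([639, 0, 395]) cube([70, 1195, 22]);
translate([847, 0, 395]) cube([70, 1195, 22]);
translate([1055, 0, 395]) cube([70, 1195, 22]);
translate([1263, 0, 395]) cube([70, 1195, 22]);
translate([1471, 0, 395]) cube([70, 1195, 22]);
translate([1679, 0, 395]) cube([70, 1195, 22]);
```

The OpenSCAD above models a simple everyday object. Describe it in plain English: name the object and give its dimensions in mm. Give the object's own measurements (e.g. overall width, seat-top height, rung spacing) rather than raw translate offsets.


A bed frame 1977 mm long (x) by 1195 mm wide (y). Four 85×85 mm corner posts, 515 mm tall, at the corners of the footprint. Four rails of 29 mm thickness and 155 mm height run between adjacent posts with their undersides at z = 240 mm, their outer faces flush with the outside of the frame (the two x-running rails run between the posts' inner faces; the two y-running rails run between the posts' inner faces). 8 slats, each 70 mm wide (x) and 22 mm thick, lie across the top of the two x-running rails, running the full 1195 mm width of the frame in y; along x they sit between the end posts with a 138 mm gap after the −x posts and between neighbouring slats, leaving 143 mm before the +x posts.


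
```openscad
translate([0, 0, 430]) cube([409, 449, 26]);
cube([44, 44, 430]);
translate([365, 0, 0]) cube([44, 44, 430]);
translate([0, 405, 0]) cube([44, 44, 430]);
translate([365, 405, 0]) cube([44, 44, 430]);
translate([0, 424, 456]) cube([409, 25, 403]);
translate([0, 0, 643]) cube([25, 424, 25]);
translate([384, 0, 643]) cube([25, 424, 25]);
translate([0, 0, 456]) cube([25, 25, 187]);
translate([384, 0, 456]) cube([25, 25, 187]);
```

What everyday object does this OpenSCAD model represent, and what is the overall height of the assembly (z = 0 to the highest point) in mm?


A chair. The overall height is 859 mm.

A slab on four corner posts with a tall panel at the back — a chair. The seat slab sits at z = 430 with thickness 26, and the 403 mm backrest starts at the seat top, so the overall height is 430 + 26 + 403 = 859 mm.


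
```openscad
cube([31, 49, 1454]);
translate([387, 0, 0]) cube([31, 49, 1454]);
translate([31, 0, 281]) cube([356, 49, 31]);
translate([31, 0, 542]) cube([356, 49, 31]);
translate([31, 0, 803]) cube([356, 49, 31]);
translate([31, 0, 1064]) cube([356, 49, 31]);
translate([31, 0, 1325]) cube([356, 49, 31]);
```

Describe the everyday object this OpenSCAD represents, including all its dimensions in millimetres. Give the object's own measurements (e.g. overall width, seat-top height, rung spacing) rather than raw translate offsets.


A straight ladder. Two 31×49 mm vertical rails, 1454 mm tall, stand 418 mm apart (outside-to-outside) with their front faces coplanar on the −y side. 5 rungs, each 49 mm deep and 31 mm tall, span between the inner faces of the rails, front faces flush with the rails. The lowest rung's underside is at z = 281 mm and rungs are spaced 261 mm apart (underside to underside).


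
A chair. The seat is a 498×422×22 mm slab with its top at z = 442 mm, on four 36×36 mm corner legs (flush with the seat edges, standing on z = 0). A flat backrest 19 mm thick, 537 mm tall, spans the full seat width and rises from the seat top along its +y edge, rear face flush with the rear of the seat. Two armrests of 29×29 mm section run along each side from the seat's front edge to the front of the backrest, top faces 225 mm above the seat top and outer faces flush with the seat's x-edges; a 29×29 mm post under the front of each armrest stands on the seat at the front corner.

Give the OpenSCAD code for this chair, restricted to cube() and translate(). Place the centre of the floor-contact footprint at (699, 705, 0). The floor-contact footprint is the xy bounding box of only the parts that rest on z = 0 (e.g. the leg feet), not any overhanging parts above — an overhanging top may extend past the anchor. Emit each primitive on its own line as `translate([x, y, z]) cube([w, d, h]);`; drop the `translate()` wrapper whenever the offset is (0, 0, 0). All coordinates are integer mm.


translate([450, 494, 420]) cube([498, 422, 22]);
translate([450, 494, 0]) cube([36, 36, 420]);
translate([912, 494, 0]) cube([36, 36, 420]);
translate([450, 880, 0]) cube([36, 36, 420]);
translate([912, 880, 0]) cube([36, 36, 420]);
translate([450, 897, 442]) cube([498, 19, 537]);
translate([450, 494, 638]) cube([29, 403, 29]);
translate([919, 494, 638]) cube([29, 403, 29]);
translate([450, 494, 442]) cube([29, 29, 196]);
translate([919, 494, 442]) cube([29, 29, 196]);


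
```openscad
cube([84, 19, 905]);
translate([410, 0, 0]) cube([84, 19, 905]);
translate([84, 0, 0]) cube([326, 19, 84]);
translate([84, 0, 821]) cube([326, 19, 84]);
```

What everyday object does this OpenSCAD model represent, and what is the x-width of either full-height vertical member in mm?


A picture frame. The border width is 84 mm.

Four thin pieces enclosing a rectangular opening — a picture frame. The two full-height stiles are 905 mm tall; the top rail sits at z = 821 and is 84 mm tall, so the border above the opening is 905 − 821 = 84 mm, matching the stile x-width.


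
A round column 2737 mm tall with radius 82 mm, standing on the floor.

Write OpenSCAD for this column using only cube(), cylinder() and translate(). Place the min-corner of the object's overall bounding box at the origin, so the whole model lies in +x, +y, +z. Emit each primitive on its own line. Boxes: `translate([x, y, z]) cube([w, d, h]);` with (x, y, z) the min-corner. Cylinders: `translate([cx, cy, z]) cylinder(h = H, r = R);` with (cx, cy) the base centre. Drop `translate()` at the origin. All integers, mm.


translate([82, 82, 0]) cylinder(h = 2737, r = 82);


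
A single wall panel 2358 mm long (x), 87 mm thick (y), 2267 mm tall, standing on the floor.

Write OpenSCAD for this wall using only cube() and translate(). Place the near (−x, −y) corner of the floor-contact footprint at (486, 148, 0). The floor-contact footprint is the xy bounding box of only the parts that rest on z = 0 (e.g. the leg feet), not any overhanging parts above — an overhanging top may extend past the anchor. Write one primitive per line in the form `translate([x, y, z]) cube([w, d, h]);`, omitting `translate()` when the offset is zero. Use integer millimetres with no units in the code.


translate([486, 148, 0]) cube([2358, 87, 2267]);


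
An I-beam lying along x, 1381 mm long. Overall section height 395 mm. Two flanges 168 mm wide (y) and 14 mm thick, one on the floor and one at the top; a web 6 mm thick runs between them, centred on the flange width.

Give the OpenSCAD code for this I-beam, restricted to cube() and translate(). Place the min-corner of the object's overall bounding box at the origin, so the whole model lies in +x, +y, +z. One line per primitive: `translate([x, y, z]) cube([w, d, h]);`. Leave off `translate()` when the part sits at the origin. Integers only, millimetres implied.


cube([1381, 168, 14]);
translate([0, 81, 14]) cube([1381, 6, 367]);
translate([0, 0, 381]) cube([1381, 168, 14]);


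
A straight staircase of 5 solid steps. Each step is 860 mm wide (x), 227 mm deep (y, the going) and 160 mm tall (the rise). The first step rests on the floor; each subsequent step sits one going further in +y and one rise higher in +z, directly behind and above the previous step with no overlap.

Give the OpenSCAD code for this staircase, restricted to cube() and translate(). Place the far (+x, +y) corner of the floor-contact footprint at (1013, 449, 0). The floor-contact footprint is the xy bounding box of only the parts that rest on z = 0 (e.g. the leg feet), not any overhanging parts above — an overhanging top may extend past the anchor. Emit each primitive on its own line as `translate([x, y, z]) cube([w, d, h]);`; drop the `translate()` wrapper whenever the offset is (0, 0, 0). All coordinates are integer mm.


translate([153, 222, 0]) cube([860, 227, 160]);
translate([153, 449, 160]) cube([860, 227, 160]);
translate([153, 676, 320]) cube([860, 227, 160]);
translate([153, 903, 480]) cube([860, 227, 160]);
translate([153, 1130, 640]) cube([860, 227, 160]);


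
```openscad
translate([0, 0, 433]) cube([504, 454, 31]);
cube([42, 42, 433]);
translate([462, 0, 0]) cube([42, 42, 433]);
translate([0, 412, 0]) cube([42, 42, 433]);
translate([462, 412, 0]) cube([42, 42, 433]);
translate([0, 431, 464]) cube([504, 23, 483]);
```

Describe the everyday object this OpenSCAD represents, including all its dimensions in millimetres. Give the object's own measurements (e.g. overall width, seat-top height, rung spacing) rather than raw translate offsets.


A chair. The seat is a 504×454×31 mm slab with its top at z = 464 mm, on four 42×42 mm corner legs (flush with the seat edges, standing on z = 0). A flat backrest 23 mm thick, 483 mm tall, spans the full seat width and rises from the seat top along its +y edge, rear face flush with the rear of the seat.


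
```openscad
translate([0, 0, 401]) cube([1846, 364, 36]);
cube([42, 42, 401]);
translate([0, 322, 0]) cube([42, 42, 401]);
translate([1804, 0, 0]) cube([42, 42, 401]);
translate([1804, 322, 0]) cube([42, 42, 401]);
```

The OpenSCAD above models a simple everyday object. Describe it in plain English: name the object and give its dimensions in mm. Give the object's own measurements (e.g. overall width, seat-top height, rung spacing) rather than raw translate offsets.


A long wooden bench with a 1846 mm (x) × 364 mm (y) seat, 36 mm thick, its top surface 437 mm above the floor. Four 42 mm square legs at the seat corners, flush with the edges, run from z = 0 to the seat underside.


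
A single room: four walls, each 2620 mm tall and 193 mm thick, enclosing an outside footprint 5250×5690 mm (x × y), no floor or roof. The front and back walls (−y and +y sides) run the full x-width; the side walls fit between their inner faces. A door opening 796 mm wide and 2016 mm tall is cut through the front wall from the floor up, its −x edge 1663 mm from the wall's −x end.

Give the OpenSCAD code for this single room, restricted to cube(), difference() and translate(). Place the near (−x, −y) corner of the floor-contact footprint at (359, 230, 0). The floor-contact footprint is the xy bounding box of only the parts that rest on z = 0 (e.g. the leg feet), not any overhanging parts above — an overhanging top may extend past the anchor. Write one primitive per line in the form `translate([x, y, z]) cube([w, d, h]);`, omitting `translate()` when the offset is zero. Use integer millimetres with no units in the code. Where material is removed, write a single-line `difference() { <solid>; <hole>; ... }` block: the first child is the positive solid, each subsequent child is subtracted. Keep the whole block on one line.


difference() { translate([359, 230, 0]) cube([5250, 193, 2620]); translate([2022, 230, 0]) cube([796, 193, 2016]); }
translate([359, 5727, 0]) cube([5250, 193, 2620]);
translate([359, 423, 0]) cube([193, 5304, 2620]);
translate([5416, 423, 0]) cube([193, 5304, 2620]);


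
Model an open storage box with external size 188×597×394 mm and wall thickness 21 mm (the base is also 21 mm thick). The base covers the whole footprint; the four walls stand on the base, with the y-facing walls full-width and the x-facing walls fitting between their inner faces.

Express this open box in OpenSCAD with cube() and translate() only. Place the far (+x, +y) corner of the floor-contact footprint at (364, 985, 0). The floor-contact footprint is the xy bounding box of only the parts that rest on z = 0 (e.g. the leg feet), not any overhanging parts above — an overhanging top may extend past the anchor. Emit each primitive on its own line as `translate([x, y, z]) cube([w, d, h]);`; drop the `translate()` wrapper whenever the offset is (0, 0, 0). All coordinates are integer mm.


translate([176, 388, 0]) cube([188, 597, 21]);
translate([176, 388, 21]) cube([188, 21, 373]);
translate([176, 964, 21]) cube([188, 21, 373]);
translate([176, 409, 21]) cube([21, 555, 373]);
translate([343, 409, 21]) cube([21, 555, 373]);


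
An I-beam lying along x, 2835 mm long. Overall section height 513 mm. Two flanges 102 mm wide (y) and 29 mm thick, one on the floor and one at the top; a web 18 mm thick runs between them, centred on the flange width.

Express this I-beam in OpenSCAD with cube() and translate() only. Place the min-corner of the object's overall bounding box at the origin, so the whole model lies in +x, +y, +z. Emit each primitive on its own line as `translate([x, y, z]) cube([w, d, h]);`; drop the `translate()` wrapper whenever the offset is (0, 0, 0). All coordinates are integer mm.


cube([2835, 102, 29]);
translate([0, 42, 29]) cube([2835, 18, 455]);
translate([0, 0, 484]) cube([2835, 102, 29]);


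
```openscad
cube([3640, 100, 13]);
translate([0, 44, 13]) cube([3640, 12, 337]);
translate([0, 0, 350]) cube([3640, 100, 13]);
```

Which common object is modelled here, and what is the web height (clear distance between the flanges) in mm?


An I-beam. The web height is 337 mm.

Two wide flanges with a thin centred web — an I-beam. Overall 363 mm minus two 13 mm flanges gives a web of 363 − 2·13 = 337 mm.


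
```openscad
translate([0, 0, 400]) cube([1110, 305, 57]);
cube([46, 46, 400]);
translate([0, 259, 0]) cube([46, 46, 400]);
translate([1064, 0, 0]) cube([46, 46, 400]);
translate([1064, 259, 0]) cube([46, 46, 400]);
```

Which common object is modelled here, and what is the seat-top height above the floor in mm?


A bench. The seat-top height is 457 mm.

A long slab on four corner posts — a bench. The slab sits at z = 400 with thickness 57, so the top is 400 + 57 = 457 mm.


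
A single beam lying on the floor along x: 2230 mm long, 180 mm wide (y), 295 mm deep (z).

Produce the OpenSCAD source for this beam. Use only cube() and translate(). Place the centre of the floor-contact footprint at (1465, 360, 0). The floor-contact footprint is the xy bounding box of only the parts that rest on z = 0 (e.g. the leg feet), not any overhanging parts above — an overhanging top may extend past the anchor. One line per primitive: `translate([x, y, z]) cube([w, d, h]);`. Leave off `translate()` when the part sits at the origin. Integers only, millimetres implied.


translate([350, 270, 0]) cube([2230, 180, 295]);


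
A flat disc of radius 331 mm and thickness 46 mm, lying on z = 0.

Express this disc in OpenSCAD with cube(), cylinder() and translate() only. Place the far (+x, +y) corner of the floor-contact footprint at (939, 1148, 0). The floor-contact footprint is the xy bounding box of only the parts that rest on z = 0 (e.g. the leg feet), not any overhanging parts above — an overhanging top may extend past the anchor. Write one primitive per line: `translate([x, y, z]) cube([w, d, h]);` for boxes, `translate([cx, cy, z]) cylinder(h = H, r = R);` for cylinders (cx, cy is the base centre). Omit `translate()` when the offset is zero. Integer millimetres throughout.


translate([608, 817, 0]) cylinder(h = 46, r = 331);


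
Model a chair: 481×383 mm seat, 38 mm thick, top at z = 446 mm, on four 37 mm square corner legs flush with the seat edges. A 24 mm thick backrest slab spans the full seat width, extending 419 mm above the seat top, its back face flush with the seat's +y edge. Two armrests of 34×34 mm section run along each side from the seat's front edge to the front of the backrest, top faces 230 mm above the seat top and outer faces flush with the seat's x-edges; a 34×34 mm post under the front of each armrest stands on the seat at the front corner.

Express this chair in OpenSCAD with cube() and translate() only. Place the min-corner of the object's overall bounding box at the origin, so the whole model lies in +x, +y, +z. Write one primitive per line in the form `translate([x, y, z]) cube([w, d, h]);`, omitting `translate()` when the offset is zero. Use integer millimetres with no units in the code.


translate([0, 0, 408]) cube([481, 383, 38]);
cube([37, 37, 408]);
translate([444, 0, 0]) cube([37, 37, 408]);
translate([0, 346, 0]) cube([37, 37, 408]);
translate([444, 346, 0]) cube([37, 37, 408]);
translate([0, 359, 446]) cube([481, 24, 419]);
translate([0, 0, 642]) cube([34, 359, 34]);
translate([447, 0, 642]) cube([34, 359, 34]);
translate([0, 0, 446]) cube([34, 34, 196]);
translate([447, 0, 446]) cube([34, 34, 196]);


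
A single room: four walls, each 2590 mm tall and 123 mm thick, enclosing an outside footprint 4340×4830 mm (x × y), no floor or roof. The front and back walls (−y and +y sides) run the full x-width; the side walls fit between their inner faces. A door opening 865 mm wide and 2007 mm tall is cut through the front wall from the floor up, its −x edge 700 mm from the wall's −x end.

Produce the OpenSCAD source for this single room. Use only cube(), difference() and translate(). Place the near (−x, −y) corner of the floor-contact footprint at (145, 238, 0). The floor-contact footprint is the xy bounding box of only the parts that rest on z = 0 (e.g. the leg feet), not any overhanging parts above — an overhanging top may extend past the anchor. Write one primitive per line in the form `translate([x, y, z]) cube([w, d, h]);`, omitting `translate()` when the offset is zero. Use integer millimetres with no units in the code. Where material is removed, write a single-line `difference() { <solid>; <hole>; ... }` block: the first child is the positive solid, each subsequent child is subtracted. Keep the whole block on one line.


difference() { translate([145, 238, 0]) cube([4340, 123, 2590]); translate([845, 238, 0]) cube([865, 123, 2007]); }
translate([145, 4945, 0]) cube([4340, 123, 2590]);
translate([145, 361, 0]) cube([123, 4584, 2590]);
translate([4362, 361, 0]) cube([123, 4584, 2590]);


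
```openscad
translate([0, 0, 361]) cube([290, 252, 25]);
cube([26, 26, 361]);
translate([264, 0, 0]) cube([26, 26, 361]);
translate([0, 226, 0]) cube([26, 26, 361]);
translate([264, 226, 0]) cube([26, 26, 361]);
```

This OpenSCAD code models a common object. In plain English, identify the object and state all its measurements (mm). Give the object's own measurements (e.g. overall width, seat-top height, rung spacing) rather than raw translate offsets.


A simple wooden stool: a rectangular seat 290 mm (x) by 252 mm (y), 25 mm thick, top face at z = 386 mm, on four square legs, each 26×26 mm in cross-section. The legs rest on z = 0, each flush with a corner of the seat.


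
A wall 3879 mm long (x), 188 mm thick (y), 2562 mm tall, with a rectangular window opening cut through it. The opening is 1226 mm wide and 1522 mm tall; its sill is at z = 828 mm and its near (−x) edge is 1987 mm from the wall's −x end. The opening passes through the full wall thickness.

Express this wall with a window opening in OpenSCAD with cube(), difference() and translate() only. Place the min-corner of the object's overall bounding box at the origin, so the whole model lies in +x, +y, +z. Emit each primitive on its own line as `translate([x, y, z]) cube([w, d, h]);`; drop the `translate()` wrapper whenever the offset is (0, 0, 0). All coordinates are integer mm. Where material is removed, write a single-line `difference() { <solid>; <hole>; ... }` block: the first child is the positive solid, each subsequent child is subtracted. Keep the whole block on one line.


difference() { cube([3879, 188, 2562]); translate([1987, 0, 828]) cube([1226, 188, 1522]); }


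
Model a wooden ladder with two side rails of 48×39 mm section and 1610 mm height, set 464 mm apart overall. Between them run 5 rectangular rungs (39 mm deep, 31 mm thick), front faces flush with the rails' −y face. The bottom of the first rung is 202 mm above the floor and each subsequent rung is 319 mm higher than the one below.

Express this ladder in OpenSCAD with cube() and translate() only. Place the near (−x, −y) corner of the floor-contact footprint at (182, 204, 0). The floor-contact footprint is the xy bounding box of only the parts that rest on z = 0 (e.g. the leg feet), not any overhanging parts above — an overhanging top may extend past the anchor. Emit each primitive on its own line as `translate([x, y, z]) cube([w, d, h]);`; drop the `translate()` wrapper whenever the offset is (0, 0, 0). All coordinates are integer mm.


translate([182, 204, 0]) cube([48, 39, 1610]);
translate([598, 204, 0]) cube([48, 39, 1610]);
translate([230, 204, 202]) cube([368, 39, 31]);
translate([230, 204, 521]) cube([368, 39, 31]);
translate([230, 204, 840]) cube([368, 39, 31]);
translate([230, 204, 1159]) cube([368, 39, 31]);
translate([230, 204, 1478]) cube([368, 39, 31]);


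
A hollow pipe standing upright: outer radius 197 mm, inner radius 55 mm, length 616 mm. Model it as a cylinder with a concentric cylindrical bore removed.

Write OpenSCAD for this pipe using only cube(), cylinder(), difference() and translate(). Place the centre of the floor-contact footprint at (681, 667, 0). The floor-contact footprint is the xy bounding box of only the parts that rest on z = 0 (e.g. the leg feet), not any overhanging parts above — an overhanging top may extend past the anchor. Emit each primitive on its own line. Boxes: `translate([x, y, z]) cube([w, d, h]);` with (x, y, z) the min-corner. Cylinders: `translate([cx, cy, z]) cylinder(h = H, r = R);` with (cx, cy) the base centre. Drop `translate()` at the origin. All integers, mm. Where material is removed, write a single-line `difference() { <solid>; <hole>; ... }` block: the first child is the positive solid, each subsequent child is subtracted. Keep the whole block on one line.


difference() { translate([681, 667, 0]) cylinder(h = 616, r = 197); translate([681, 667, 0]) cylinder(h = 616, r = 55); }


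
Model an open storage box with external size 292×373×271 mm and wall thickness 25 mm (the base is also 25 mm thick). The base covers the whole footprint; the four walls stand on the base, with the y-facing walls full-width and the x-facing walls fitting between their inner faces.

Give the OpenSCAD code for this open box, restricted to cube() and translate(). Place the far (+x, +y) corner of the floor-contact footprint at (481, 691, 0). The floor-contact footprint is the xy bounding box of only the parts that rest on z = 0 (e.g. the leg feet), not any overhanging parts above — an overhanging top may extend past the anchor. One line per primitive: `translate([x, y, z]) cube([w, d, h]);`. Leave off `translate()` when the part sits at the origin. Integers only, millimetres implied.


translate([189, 318, 0]) cube([292, 373, 25]);
translate([189, 318, 25]) cube([292, 25, 246]);
translate([189, 666, 25]) cube([292, 25, 246]);
translate([189, 343, 25]) cube([25, 323, 246]);
translate([456, 343, 25]) cube([25, 323, 246]);


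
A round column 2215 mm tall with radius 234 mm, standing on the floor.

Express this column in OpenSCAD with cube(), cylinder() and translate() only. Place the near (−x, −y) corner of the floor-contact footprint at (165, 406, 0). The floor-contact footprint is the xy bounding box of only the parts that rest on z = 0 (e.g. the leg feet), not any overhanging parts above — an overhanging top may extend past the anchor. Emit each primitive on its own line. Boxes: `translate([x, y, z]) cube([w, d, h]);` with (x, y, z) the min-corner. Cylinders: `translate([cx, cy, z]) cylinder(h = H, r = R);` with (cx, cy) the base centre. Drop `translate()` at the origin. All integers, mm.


translate([399, 640, 0]) cylinder(h = 2215, r = 234);


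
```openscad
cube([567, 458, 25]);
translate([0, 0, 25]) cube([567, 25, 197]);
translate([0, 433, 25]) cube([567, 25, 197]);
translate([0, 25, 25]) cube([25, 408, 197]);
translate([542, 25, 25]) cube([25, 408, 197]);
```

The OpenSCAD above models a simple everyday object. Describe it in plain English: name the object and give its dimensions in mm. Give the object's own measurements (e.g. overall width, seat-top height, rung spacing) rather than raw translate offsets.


An open-topped rectangular box: outside dimensions 567×458×222 mm, with a uniform wall and base thickness of 25 mm. The base is a full 567×458 slab on the floor; four walls sit on top of the base. The front and back walls (the −y and +y sides) span the full width; the two side walls fit between them.


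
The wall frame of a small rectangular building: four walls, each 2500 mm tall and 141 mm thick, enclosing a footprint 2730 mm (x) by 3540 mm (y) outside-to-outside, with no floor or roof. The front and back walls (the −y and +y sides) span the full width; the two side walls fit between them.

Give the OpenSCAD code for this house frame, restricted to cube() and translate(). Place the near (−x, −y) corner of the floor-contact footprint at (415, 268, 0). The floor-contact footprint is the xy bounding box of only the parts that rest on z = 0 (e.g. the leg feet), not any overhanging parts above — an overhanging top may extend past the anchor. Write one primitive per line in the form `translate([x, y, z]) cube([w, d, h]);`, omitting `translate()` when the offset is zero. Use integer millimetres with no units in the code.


translate([415, 268, 0]) cube([2730, 141, 2500]);
translate([415, 3667, 0]) cube([2730, 141, 2500]);
translate([415, 409, 0]) cube([141, 3258, 2500]);
translate([3004, 409, 0]) cube([141, 3258, 2500]);


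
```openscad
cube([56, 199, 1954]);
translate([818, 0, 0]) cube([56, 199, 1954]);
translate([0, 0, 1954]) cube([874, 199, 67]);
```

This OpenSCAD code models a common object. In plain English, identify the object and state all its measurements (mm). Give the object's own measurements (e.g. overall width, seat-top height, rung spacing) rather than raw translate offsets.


A door frame. The clear opening is 762 mm wide and 1954 mm high. Two 56 mm wide jambs, 199 mm deep, stand either side of the opening from the floor to the top of the opening. A 67 mm thick head sits across the top of both jambs, spanning the full outside width of the frame.


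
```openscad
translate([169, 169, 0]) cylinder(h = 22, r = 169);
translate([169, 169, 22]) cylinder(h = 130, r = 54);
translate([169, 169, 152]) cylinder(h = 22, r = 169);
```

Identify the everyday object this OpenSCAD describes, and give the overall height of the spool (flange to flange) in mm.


A spool. The overall height is 174 mm.

Three coaxial cylinders, large–small–large — a spool. Two 22 mm flanges and a 130 mm core give 22 + 130 + 22 = 174 mm.


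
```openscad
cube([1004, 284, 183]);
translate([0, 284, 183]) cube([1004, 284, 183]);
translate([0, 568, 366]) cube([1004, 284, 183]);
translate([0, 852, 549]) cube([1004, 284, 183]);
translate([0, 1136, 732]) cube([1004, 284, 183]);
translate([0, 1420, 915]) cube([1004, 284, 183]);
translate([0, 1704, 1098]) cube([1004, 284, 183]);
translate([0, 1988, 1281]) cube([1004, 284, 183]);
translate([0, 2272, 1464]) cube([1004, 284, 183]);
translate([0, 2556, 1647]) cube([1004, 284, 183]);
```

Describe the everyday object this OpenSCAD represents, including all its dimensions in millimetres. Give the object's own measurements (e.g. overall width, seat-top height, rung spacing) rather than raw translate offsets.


A straight staircase of 10 solid steps. Each step is 1004 mm wide (x), 284 mm deep (y, the going) and 183 mm tall (the rise). The first step rests on the floor; each subsequent step sits one going further in +y and one rise higher in +z, directly behind and above the previous step with no overlap.


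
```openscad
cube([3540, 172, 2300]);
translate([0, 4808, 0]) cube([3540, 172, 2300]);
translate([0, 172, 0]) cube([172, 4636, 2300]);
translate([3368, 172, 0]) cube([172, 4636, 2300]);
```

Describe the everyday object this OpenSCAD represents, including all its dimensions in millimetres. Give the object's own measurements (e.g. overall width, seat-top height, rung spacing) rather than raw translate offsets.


The wall frame of a small rectangular building: four walls, each 2300 mm tall and 172 mm thick, enclosing a footprint 3540 mm (x) by 4980 mm (y) outside-to-outside, with no floor or roof. The front and back walls (the −y and +y sides) span the full width; the two side walls fit between them.


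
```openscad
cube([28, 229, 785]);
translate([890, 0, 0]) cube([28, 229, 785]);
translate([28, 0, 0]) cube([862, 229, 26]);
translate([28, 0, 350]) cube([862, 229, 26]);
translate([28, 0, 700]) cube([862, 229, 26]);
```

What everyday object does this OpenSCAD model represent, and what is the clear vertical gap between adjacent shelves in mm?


A bookshelf. The clear shelf gap is 324 mm.

Two tall side panels with 3 horizontal boards between them — a bookshelf. The first two shelf undersides are at z = 0 and z = 350; with shelf thickness 26, the clear gap is 350 − 0 − 26 = 324 mm.


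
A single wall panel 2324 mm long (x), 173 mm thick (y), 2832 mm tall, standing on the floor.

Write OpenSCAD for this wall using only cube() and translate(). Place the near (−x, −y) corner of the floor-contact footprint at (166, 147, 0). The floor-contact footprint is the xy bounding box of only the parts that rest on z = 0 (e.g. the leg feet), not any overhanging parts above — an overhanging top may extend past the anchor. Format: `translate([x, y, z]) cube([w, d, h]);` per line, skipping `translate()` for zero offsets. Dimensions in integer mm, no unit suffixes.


translate([166, 147, 0]) cube([2324, 173, 2832]);


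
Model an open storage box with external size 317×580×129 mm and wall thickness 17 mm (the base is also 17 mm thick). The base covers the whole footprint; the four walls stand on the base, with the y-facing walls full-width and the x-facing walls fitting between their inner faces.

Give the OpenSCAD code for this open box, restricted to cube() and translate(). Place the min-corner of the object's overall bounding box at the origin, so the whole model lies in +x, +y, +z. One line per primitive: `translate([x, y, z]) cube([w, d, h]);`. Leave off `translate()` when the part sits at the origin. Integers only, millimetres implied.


cube([317, 580, 17]);
translate([0, 0, 17]) cube([317, 17, 112]);
translate([0, 563, 17]) cube([317, 17, 112]);
translate([0, 17, 17]) cube([17, 546, 112]);
translate([300, 17, 17]) cube([17, 546, 112]);


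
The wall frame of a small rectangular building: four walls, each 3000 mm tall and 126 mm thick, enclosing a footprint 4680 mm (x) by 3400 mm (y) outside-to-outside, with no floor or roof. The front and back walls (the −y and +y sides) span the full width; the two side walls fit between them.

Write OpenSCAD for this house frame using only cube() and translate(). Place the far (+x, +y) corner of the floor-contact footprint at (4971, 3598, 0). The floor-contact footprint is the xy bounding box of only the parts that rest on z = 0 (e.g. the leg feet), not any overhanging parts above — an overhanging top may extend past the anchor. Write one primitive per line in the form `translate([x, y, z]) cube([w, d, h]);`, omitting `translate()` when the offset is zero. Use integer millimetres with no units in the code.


translate([291, 198, 0]) cube([4680, 126, 3000]);
translate([291, 3472, 0]) cube([4680, 126, 3000]);
translate([291, 324, 0]) cube([126, 3148, 3000]);
translate([4845, 324, 0]) cube([126, 3148, 3000]);


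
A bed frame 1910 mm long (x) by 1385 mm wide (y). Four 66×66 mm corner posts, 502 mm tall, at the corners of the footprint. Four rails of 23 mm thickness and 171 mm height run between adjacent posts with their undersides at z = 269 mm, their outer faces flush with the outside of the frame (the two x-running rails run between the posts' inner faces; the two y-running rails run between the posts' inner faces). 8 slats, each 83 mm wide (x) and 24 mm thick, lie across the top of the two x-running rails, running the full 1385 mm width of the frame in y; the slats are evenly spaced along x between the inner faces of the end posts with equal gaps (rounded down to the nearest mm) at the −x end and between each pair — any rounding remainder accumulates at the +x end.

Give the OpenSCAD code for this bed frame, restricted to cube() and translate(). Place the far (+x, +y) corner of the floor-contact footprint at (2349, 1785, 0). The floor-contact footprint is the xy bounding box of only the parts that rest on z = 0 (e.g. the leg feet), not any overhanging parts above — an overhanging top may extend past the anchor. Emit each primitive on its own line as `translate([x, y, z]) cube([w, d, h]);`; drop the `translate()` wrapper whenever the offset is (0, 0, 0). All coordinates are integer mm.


translate([439, 400, 0]) cube([66, 66, 502]);
translate([439, 1719, 0]) cube([66, 66, 502]);
translate([2283, 400, 0]) cube([66, 66, 502]);
translate([2283, 1719, 0]) cube([66, 66, 502]);
translate([505, 400, 269]) cube([1778, 23, 171]);
translate([505, 1762, 269]) cube([1778, 23, 171]);
translate([439, 466, 269]) cube([23, 1253, 171]);
translate([2326, 466, 269]) cube([23, 1253, 171]);
translate([628, 400, 440]) cube([83, 1385, 24]);
translate([834, 400, 440]) cube([83, 1385, 24]);
translate([1040, 400, 440]) cube([83, 1385, 24]);
translate([1246, 400, 440]) cube([83, 1385, 24]);
translate([1452, 400, 440]) cube([83, 1385, 24]);
translate([1658, 400, 440]) cube([83, 1385, 24]);
translate([1864, 400, 440]) cube([83, 1385, 24]);
translate([2070, 400, 440]) cube([83, 1385, 24]);


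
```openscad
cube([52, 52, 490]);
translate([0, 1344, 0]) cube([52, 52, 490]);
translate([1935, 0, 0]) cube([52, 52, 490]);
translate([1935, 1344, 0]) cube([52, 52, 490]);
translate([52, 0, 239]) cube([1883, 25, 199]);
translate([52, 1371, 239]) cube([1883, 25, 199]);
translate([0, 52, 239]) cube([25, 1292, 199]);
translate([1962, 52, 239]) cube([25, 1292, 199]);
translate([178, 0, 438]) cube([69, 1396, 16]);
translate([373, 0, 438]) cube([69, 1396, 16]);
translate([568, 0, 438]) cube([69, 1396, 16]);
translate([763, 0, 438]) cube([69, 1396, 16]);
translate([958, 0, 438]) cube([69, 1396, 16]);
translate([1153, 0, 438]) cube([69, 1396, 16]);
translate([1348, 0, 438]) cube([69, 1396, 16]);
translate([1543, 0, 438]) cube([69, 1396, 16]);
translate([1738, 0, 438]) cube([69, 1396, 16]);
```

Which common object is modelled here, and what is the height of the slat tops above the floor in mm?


A bed frame. The slat-top height is 454 mm.

Four posts, four rails, and a row of slats — a bed frame. Slats sit on the rails at z = 239 + 199 = 438; with slat thickness 16, the top is 454 mm.


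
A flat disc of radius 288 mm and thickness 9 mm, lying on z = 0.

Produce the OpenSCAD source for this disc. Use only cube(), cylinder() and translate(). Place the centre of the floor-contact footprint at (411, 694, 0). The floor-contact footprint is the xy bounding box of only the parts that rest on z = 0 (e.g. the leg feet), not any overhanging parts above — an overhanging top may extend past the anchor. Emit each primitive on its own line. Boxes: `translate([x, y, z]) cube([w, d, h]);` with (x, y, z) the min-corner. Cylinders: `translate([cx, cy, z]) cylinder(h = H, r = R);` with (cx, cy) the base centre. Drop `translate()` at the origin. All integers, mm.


translate([411, 694, 0]) cylinder(h = 9, r = 288);


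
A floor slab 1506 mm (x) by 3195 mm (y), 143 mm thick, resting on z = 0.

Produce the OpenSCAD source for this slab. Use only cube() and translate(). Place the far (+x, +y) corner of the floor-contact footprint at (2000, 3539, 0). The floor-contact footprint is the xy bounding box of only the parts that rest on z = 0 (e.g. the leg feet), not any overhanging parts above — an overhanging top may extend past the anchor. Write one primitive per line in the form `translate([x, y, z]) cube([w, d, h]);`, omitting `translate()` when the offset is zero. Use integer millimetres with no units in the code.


translate([494, 344, 0]) cube([1506, 3195, 143]);
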